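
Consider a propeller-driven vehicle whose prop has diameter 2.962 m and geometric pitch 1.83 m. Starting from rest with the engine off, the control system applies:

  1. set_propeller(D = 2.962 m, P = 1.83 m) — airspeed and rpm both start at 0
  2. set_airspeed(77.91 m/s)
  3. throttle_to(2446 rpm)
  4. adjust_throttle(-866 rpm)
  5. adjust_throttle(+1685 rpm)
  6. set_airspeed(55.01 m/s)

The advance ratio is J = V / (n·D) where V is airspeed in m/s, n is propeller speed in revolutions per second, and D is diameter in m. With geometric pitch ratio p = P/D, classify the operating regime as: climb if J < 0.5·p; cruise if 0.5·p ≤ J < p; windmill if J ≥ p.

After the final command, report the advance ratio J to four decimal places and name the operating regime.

J = 0.3413, regime = cruise

set_propeller: D = 2.962 m, P = 1.83 m (p = P/D = 0.617826); state ← (V=0, rpm=0)
set_airspeed(77.91): V ← 77.91 m/s
throttle_to(2446): rpm ← 2446
adjust_throttle(-866): rpm ← 2446 -866 = 1580
adjust_throttle(+1685): rpm ← 1580 +1685 = 3265
set_airspeed(55.01): V ← 55.01 m/s
final state: V = 55.01 m/s, rpm = 3265 → n = rpm/60 = 54.416667 rev/s
J = V / (n·D) = 55.01 / (54.416667 × 2.962) = 0.341291
regime bands: climb J<0.3089 | cruise [0.3089, 0.6178) | windmill J≥0.6178
J = 0.3413 → cruise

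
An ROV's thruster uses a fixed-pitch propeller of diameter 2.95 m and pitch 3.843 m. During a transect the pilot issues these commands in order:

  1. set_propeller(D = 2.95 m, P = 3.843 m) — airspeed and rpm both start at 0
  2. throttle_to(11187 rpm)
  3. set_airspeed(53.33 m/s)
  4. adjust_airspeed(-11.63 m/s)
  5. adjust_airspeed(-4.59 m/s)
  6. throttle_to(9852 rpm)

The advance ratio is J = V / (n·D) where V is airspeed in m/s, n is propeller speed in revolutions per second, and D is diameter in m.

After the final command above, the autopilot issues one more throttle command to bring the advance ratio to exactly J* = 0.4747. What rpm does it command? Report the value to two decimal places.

set_propeller: D = 2.95 m, P = 3.843 m (p = P/D = 1.302712); state ← (V=0, rpm=0)
throttle_to(11187): rpm ← 11187
set_airspeed(53.33): V ← 53.33 m/s
adjust_airspeed(-11.63): V ← 53.33 -11.63 = 41.7 m/s
adjust_airspeed(-4.59): V ← 41.7 -4.59 = 37.11 m/s
throttle_to(9852): rpm ← 9852
final state: V = 37.11 m/s, rpm = 9852 → n = rpm/60 = 164.200000 rev/s
target J* = 0.4747; solve J* = V/(n·D) for n: n = V/(J*·D) = 37.11/(0.4747 × 2.95) = 26.500234 rev/s
rpm = 60·n = 1590.014032

rpm = 1590.01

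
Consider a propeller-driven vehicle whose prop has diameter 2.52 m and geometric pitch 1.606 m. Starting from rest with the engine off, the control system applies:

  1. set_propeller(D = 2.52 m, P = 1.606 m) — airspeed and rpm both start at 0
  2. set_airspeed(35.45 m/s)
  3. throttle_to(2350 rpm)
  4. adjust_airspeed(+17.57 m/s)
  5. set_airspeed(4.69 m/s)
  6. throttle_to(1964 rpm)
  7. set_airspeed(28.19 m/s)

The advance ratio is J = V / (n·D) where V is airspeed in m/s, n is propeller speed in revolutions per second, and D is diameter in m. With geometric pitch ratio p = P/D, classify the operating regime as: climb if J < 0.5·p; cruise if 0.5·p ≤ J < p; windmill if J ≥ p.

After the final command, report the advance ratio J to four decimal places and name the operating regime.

J = 0.3417, regime = cruise

set_propeller: D = 2.52 m, P = 1.606 m (p = P/D = 0.637302); state ← (V=0, rpm=0)
set_airspeed(35.45): V ← 35.45 m/s
throttle_to(2350): rpm ← 2350
adjust_airspeed(+17.57): V ← 35.45 +17.57 = 53.02 m/s
set_airspeed(4.69): V ← 4.69 m/s
throttle_to(1964): rpm ← 1964
set_airspeed(28.19): V ← 28.19 m/s
final state: V = 28.19 m/s, rpm = 1964 → n = rpm/60 = 32.733333 rev/s
J = V / (n·D) = 28.19 / (32.733333 × 2.52) = 0.341747
regime bands: climb J<0.3187 | cruise [0.3187, 0.6373) | windmill J≥0.6373
J = 0.3417 → cruise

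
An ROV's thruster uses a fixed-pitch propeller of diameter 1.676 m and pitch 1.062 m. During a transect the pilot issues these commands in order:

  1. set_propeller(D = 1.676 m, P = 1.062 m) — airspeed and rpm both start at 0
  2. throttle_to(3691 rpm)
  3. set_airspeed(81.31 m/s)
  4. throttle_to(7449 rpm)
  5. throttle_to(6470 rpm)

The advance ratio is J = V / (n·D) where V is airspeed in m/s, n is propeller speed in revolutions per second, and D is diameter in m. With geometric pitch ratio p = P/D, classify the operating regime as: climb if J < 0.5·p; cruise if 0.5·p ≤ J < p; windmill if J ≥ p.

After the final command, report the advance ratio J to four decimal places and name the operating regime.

set_propeller: D = 1.676 m, P = 1.062 m (p = P/D = 0.633652); state ← (V=0, rpm=0)
throttle_to(3691): rpm ← 3691
set_airspeed(81.31): V ← 81.31 m/s
throttle_to(7449): rpm ← 7449
throttle_to(6470): rpm ← 6470
final state: V = 81.31 m/s, rpm = 6470 → n = rpm/60 = 107.833333 rev/s
J = V / (n·D) = 81.31 / (107.833333 × 1.676) = 0.449901
regime bands: climb J<0.3168 | cruise [0.3168, 0.6337) | windmill J≥0.6337
J = 0.4499 → cruise

J = 0.4499, regime = cruise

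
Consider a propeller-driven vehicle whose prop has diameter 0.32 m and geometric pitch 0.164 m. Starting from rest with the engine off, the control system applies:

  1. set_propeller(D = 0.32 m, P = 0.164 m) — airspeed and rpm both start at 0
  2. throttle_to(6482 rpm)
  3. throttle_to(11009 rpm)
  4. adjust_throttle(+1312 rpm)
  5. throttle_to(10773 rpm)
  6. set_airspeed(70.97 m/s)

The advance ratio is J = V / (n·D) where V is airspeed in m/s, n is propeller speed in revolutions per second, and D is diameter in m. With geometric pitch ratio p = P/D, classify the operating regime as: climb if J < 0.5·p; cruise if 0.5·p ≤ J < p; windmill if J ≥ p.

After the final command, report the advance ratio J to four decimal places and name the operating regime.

J = 1.2352, regime = windmill

set_propeller: D = 0.32 m, P = 0.164 m (p = P/D = 0.512500); state ← (V=0, rpm=0)
throttle_to(6482): rpm ← 6482
throttle_to(11009): rpm ← 11009
adjust_throttle(+1312): rpm ← 11009 +1312 = 12321
throttle_to(10773): rpm ← 10773
set_airspeed(70.97): V ← 70.97 m/s
final state: V = 70.97 m/s, rpm = 10773 → n = rpm/60 = 179.550000 rev/s
J = V / (n·D) = 70.97 / (179.550000 × 0.32) = 1.235206
regime bands: climb J<0.2562 | cruise [0.2562, 0.5125) | windmill J≥0.5125
J = 1.2352 → windmill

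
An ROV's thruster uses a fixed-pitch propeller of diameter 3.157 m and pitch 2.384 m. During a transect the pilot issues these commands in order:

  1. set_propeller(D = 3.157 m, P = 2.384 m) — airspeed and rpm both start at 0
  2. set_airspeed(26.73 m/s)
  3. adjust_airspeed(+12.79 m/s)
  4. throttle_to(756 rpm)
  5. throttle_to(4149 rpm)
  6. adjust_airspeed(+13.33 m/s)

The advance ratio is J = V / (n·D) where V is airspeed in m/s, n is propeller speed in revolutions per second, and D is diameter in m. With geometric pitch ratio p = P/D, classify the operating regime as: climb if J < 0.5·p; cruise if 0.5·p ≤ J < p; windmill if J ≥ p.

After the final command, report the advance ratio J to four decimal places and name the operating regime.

J = 0.2421, regime = climb

set_propeller: D = 3.157 m, P = 2.384 m (p = P/D = 0.755147); state ← (V=0, rpm=0)
set_airspeed(26.73): V ← 26.73 m/s
adjust_airspeed(+12.79): V ← 26.73 +12.79 = 39.52 m/s
throttle_to(756): rpm ← 756
throttle_to(4149): rpm ← 4149
adjust_airspeed(+13.33): V ← 39.52 +13.33 = 52.85 m/s
final state: V = 52.85 m/s, rpm = 4149 → n = rpm/60 = 69.150000 rev/s
J = V / (n·D) = 52.85 / (69.150000 × 3.157) = 0.242091
regime bands: climb J<0.3776 | cruise [0.3776, 0.7551) | windmill J≥0.7551
J = 0.2421 → climb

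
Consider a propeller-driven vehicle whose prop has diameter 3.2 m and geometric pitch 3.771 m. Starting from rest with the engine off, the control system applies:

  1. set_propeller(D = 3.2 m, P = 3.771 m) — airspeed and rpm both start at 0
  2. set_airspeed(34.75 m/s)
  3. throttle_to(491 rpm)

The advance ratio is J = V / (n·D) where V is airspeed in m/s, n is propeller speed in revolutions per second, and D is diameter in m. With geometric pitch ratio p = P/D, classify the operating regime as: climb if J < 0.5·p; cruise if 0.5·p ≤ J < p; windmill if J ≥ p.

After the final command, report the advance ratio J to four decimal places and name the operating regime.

set_propeller: D = 3.2 m, P = 3.771 m (p = P/D = 1.178437); state ← (V=0, rpm=0)
set_airspeed(34.75): V ← 34.75 m/s
throttle_to(491): rpm ← 491
final state: V = 34.75 m/s, rpm = 491 → n = rpm/60 = 8.183333 rev/s
J = V / (n·D) = 34.75 / (8.183333 × 3.2) = 1.327011
regime bands: climb J<0.5892 | cruise [0.5892, 1.1784) | windmill J≥1.1784
J = 1.3270 → windmill

J = 1.3270, regime = windmill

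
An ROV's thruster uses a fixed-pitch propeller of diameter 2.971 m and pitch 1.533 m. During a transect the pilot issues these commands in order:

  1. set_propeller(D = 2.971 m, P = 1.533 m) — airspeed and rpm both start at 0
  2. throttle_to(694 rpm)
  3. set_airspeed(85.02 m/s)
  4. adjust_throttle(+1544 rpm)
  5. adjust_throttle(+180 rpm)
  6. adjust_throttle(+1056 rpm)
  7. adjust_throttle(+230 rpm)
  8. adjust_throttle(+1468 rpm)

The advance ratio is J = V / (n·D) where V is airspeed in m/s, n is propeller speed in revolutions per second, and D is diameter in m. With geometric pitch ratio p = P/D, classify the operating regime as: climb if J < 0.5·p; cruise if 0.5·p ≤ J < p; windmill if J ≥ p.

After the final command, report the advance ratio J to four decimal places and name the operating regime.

set_propeller: D = 2.971 m, P = 1.533 m (p = P/D = 0.515988); state ← (V=0, rpm=0)
throttle_to(694): rpm ← 694
set_airspeed(85.02): V ← 85.02 m/s
adjust_throttle(+1544): rpm ← 694 +1544 = 2238
adjust_throttle(+180): rpm ← 2238 +180 = 2418
adjust_throttle(+1056): rpm ← 2418 +1056 = 3474
adjust_throttle(+230): rpm ← 3474 +230 = 3704
adjust_throttle(+1468): rpm ← 3704 +1468 = 5172
final state: V = 85.02 m/s, rpm = 5172 → n = rpm/60 = 86.200000 rev/s
J = V / (n·D) = 85.02 / (86.200000 × 2.971) = 0.331979
regime bands: climb J<0.2580 | cruise [0.2580, 0.5160) | windmill J≥0.5160
J = 0.3320 → cruise

J = 0.3320, regime = cruise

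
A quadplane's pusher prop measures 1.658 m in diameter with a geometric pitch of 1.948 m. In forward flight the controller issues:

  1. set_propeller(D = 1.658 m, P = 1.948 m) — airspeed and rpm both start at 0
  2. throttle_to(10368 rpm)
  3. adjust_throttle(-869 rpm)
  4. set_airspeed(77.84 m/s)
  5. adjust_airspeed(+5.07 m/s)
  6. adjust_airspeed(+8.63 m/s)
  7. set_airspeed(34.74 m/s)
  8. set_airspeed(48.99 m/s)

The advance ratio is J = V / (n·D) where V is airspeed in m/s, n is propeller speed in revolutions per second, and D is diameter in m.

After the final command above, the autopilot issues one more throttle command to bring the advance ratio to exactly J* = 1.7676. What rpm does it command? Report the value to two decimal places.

set_propeller: D = 1.658 m, P = 1.948 m (p = P/D = 1.174910); state ← (V=0, rpm=0)
throttle_to(10368): rpm ← 10368
adjust_throttle(-869): rpm ← 10368 -869 = 9499
set_airspeed(77.84): V ← 77.84 m/s
adjust_airspeed(+5.07): V ← 77.84 +5.07 = 82.91 m/s
adjust_airspeed(+8.63): V ← 82.91 +8.63 = 91.54 m/s
set_airspeed(34.74): V ← 34.74 m/s
set_airspeed(48.99): V ← 48.99 m/s
final state: V = 48.99 m/s, rpm = 9499 → n = rpm/60 = 158.316667 rev/s
target J* = 1.7676; solve J* = V/(n·D) for n: n = V/(J*·D) = 48.99/(1.7676 × 1.658) = 16.716252 rev/s
rpm = 60·n = 1002.975145

rpm = 1002.98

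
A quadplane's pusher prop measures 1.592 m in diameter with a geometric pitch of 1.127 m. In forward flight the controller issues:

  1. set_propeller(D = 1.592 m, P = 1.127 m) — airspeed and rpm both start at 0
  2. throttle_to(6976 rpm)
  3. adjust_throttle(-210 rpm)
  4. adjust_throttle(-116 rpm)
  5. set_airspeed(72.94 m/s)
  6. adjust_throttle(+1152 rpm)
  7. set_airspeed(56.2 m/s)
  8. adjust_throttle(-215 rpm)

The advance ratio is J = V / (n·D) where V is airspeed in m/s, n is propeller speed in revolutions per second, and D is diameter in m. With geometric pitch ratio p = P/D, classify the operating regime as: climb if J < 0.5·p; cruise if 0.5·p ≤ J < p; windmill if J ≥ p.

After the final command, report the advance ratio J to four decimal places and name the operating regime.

J = 0.2792, regime = climb

set_propeller: D = 1.592 m, P = 1.127 m (p = P/D = 0.707915); state ← (V=0, rpm=0)
throttle_to(6976): rpm ← 6976
adjust_throttle(-210): rpm ← 6976 -210 = 6766
adjust_throttle(-116): rpm ← 6766 -116 = 6650
set_airspeed(72.94): V ← 72.94 m/s
adjust_throttle(+1152): rpm ← 6650 +1152 = 7802
set_airspeed(56.2): V ← 56.2 m/s
adjust_throttle(-215): rpm ← 7802 -215 = 7587
final state: V = 56.2 m/s, rpm = 7587 → n = rpm/60 = 126.450000 rev/s
J = V / (n·D) = 56.2 / (126.450000 × 1.592) = 0.279174
regime bands: climb J<0.3540 | cruise [0.3540, 0.7079) | windmill J≥0.7079
J = 0.2792 → climb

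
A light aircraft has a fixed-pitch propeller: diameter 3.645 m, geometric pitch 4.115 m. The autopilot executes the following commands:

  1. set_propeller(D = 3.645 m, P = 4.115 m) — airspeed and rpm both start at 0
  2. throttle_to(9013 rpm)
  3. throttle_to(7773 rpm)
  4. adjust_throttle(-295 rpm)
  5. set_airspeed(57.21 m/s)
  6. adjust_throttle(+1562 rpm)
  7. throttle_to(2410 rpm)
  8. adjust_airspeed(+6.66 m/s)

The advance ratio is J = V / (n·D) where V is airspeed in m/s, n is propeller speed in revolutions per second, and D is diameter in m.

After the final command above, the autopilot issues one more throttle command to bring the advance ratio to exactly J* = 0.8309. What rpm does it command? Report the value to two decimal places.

set_propeller: D = 3.645 m, P = 4.115 m (p = P/D = 1.128944); state ← (V=0, rpm=0)
throttle_to(9013): rpm ← 9013
throttle_to(7773): rpm ← 7773
adjust_throttle(-295): rpm ← 7773 -295 = 7478
set_airspeed(57.21): V ← 57.21 m/s
adjust_throttle(+1562): rpm ← 7478 +1562 = 9040
throttle_to(2410): rpm ← 2410
adjust_airspeed(+6.66): V ← 57.21 +6.66 = 63.87 m/s
final state: V = 63.87 m/s, rpm = 2410 → n = rpm/60 = 40.166667 rev/s
target J* = 0.8309; solve J* = V/(n·D) for n: n = V/(J*·D) = 63.87/(0.8309 × 3.645) = 21.088740 rev/s
rpm = 60·n = 1265.324377

rpm = 1265.32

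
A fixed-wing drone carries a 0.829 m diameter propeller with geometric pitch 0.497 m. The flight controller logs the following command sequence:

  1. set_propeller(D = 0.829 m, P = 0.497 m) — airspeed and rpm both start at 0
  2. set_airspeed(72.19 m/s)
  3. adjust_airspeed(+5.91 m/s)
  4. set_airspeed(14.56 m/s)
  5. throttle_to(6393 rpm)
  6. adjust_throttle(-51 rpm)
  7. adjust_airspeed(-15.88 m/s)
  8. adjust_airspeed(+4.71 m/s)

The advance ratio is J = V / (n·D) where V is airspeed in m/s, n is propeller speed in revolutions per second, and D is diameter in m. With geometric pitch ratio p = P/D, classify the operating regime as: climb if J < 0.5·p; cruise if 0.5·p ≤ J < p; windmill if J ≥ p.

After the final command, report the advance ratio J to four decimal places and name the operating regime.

J = 0.0387, regime = climb

set_propeller: D = 0.829 m, P = 0.497 m (p = P/D = 0.599517); state ← (V=0, rpm=0)
set_airspeed(72.19): V ← 72.19 m/s
adjust_airspeed(+5.91): V ← 72.19 +5.91 = 78.1 m/s
set_airspeed(14.56): V ← 14.56 m/s
throttle_to(6393): rpm ← 6393
adjust_throttle(-51): rpm ← 6393 -51 = 6342
adjust_airspeed(-15.88): V ← 14.56 -15.88 = -1.32 m/s
adjust_airspeed(+4.71): V ← -1.32 +4.71 = 3.39 m/s
final state: V = 3.39 m/s, rpm = 6342 → n = rpm/60 = 105.700000 rev/s
J = V / (n·D) = 3.39 / (105.700000 × 0.829) = 0.038687
regime bands: climb J<0.2998 | cruise [0.2998, 0.5995) | windmill J≥0.5995
J = 0.0387 → climb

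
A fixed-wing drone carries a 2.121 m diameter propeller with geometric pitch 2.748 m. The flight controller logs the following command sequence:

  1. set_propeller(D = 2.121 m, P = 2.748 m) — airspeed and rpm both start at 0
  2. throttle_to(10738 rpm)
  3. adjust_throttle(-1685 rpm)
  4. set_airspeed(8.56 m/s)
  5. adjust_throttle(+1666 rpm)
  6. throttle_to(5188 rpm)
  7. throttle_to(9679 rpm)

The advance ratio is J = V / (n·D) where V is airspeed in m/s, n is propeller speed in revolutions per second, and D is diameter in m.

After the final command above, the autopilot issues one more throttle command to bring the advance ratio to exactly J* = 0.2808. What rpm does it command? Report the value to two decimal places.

set_propeller: D = 2.121 m, P = 2.748 m (p = P/D = 1.295615); state ← (V=0, rpm=0)
throttle_to(10738): rpm ← 10738
adjust_throttle(-1685): rpm ← 10738 -1685 = 9053
set_airspeed(8.56): V ← 8.56 m/s
adjust_throttle(+1666): rpm ← 9053 +1666 = 10719
throttle_to(5188): rpm ← 5188
throttle_to(9679): rpm ← 9679
final state: V = 8.56 m/s, rpm = 9679 → n = rpm/60 = 161.316667 rev/s
target J* = 0.2808; solve J* = V/(n·D) for n: n = V/(J*·D) = 8.56/(0.2808 × 2.121) = 14.372622 rev/s
rpm = 60·n = 862.357298

rpm = 862.36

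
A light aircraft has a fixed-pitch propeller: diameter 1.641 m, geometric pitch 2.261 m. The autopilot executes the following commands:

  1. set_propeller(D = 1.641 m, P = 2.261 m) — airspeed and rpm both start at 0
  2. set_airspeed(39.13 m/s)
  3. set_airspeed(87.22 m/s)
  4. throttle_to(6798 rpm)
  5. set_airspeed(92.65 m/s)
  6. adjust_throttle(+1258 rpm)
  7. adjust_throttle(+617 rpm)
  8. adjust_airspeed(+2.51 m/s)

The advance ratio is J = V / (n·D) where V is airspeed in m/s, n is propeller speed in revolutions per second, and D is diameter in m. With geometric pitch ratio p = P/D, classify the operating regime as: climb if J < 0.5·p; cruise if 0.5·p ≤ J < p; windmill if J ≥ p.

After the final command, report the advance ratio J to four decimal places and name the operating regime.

set_propeller: D = 1.641 m, P = 2.261 m (p = P/D = 1.377818); state ← (V=0, rpm=0)
set_airspeed(39.13): V ← 39.13 m/s
set_airspeed(87.22): V ← 87.22 m/s
throttle_to(6798): rpm ← 6798
set_airspeed(92.65): V ← 92.65 m/s
adjust_throttle(+1258): rpm ← 6798 +1258 = 8056
adjust_throttle(+617): rpm ← 8056 +617 = 8673
adjust_airspeed(+2.51): V ← 92.65 +2.51 = 95.16 m/s
final state: V = 95.16 m/s, rpm = 8673 → n = rpm/60 = 144.550000 rev/s
J = V / (n·D) = 95.16 / (144.550000 × 1.641) = 0.401169
regime bands: climb J<0.6889 | cruise [0.6889, 1.3778) | windmill J≥1.3778
J = 0.4012 → climb

J = 0.4012, regime = climb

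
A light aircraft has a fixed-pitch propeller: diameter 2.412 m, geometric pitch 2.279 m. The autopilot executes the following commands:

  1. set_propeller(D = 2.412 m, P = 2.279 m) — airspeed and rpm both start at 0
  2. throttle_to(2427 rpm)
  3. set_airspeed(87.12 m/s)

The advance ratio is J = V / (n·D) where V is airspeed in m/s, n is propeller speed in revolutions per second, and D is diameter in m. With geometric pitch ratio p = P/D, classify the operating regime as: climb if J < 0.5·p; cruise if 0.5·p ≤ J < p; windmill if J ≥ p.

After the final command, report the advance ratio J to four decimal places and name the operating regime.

set_propeller: D = 2.412 m, P = 2.279 m (p = P/D = 0.944859); state ← (V=0, rpm=0)
throttle_to(2427): rpm ← 2427
set_airspeed(87.12): V ← 87.12 m/s
final state: V = 87.12 m/s, rpm = 2427 → n = rpm/60 = 40.450000 rev/s
J = V / (n·D) = 87.12 / (40.450000 × 2.412) = 0.892940
regime bands: climb J<0.4724 | cruise [0.4724, 0.9449) | windmill J≥0.9449
J = 0.8929 → cruise

J = 0.8929, regime = cruise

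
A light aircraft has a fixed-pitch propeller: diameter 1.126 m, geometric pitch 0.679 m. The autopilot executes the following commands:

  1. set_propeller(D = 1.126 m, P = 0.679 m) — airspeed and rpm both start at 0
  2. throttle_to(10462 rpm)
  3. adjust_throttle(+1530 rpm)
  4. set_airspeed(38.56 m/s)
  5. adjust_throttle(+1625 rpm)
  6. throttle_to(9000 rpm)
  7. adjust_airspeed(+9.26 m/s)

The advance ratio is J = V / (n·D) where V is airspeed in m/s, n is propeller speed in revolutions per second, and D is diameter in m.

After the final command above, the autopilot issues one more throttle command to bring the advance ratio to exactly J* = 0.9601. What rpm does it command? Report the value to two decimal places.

set_propeller: D = 1.126 m, P = 0.679 m (p = P/D = 0.603020); state ← (V=0, rpm=0)
throttle_to(10462): rpm ← 10462
adjust_throttle(+1530): rpm ← 10462 +1530 = 11992
set_airspeed(38.56): V ← 38.56 m/s
adjust_throttle(+1625): rpm ← 11992 +1625 = 13617
throttle_to(9000): rpm ← 9000
adjust_airspeed(+9.26): V ← 38.56 +9.26 = 47.82 m/s
final state: V = 47.82 m/s, rpm = 9000 → n = rpm/60 = 150.000000 rev/s
target J* = 0.9601; solve J* = V/(n·D) for n: n = V/(J*·D) = 47.82/(0.9601 × 1.126) = 44.233847 rev/s
rpm = 60·n = 2654.030821

rpm = 2654.03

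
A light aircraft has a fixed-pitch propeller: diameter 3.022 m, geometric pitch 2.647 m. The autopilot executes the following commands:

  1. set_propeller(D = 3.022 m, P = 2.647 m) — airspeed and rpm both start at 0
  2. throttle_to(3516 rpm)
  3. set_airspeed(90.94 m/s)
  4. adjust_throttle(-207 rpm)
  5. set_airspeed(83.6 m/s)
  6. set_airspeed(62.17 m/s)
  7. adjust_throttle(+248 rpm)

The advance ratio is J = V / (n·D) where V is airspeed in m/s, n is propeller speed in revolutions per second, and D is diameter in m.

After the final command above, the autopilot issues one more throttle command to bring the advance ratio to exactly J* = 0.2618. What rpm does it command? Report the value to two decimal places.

set_propeller: D = 3.022 m, P = 2.647 m (p = P/D = 0.875910); state ← (V=0, rpm=0)
throttle_to(3516): rpm ← 3516
set_airspeed(90.94): V ← 90.94 m/s
adjust_throttle(-207): rpm ← 3516 -207 = 3309
set_airspeed(83.6): V ← 83.6 m/s
set_airspeed(62.17): V ← 62.17 m/s
adjust_throttle(+248): rpm ← 3309 +248 = 3557
final state: V = 62.17 m/s, rpm = 3557 → n = rpm/60 = 59.283333 rev/s
target J* = 0.2618; solve J* = V/(n·D) for n: n = V/(J*·D) = 62.17/(0.2618 × 3.022) = 78.580858 rev/s
rpm = 60·n = 4714.851466

rpm = 4714.85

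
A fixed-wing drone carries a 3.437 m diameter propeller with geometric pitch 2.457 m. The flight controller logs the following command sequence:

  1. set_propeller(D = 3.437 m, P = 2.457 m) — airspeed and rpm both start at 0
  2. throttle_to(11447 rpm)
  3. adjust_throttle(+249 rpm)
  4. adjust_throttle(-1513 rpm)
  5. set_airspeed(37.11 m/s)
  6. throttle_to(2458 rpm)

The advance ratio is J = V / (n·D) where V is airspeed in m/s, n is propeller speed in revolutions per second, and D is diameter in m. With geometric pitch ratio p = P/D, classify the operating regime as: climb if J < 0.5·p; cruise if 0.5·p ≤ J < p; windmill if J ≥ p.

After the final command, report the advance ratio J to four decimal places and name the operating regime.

set_propeller: D = 3.437 m, P = 2.457 m (p = P/D = 0.714868); state ← (V=0, rpm=0)
throttle_to(11447): rpm ← 11447
adjust_throttle(+249): rpm ← 11447 +249 = 11696
adjust_throttle(-1513): rpm ← 11696 -1513 = 10183
set_airspeed(37.11): V ← 37.11 m/s
throttle_to(2458): rpm ← 2458
final state: V = 37.11 m/s, rpm = 2458 → n = rpm/60 = 40.966667 rev/s
J = V / (n·D) = 37.11 / (40.966667 × 3.437) = 0.263561
regime bands: climb J<0.3574 | cruise [0.3574, 0.7149) | windmill J≥0.7149
J = 0.2636 → climb

J = 0.2636, regime = climb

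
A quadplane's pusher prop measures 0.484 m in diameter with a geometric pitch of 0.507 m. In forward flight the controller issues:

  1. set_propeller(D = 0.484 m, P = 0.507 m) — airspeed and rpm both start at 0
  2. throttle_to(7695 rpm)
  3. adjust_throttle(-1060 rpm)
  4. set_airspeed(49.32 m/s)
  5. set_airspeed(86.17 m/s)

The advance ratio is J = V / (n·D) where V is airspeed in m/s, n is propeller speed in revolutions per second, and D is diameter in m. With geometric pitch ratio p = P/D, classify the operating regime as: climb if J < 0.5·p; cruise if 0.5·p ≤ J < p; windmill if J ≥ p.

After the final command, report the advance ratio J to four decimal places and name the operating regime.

J = 1.6100, regime = windmill

set_propeller: D = 0.484 m, P = 0.507 m (p = P/D = 1.047521); state ← (V=0, rpm=0)
throttle_to(7695): rpm ← 7695
adjust_throttle(-1060): rpm ← 7695 -1060 = 6635
set_airspeed(49.32): V ← 49.32 m/s
set_airspeed(86.17): V ← 86.17 m/s
final state: V = 86.17 m/s, rpm = 6635 → n = rpm/60 = 110.583333 rev/s
J = V / (n·D) = 86.17 / (110.583333 × 0.484) = 1.609982
regime bands: climb J<0.5238 | cruise [0.5238, 1.0475) | windmill J≥1.0475
J = 1.6100 → windmill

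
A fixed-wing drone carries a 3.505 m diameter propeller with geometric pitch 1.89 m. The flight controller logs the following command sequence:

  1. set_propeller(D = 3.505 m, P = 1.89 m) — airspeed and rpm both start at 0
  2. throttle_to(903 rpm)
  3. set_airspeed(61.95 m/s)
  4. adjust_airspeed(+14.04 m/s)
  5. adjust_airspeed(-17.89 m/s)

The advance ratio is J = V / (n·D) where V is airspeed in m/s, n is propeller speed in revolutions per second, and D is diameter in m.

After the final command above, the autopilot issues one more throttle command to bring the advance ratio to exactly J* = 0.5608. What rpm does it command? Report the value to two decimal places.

rpm = 1773.50

set_propeller: D = 3.505 m, P = 1.89 m (p = P/D = 0.539230); state ← (V=0, rpm=0)
throttle_to(903): rpm ← 903
set_airspeed(61.95): V ← 61.95 m/s
adjust_airspeed(+14.04): V ← 61.95 +14.04 = 75.99 m/s
adjust_airspeed(-17.89): V ← 75.99 -17.89 = 58.1 m/s
final state: V = 58.1 m/s, rpm = 903 → n = rpm/60 = 15.050000 rev/s
target J* = 0.5608; solve J* = V/(n·D) for n: n = V/(J*·D) = 58.1/(0.5608 × 3.505) = 29.558344 rev/s
rpm = 60·n = 1773.500664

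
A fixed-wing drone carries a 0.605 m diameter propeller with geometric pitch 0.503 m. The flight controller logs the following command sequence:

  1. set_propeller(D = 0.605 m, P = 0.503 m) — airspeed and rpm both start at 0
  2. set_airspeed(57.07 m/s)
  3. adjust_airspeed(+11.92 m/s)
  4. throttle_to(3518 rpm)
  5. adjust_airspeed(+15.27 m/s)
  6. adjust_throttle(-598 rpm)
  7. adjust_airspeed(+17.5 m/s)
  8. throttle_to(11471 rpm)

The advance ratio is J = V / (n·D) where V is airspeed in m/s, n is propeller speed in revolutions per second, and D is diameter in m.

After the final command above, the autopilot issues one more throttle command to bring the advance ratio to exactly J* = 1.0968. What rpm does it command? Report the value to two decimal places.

rpm = 9201.22

set_propeller: D = 0.605 m, P = 0.503 m (p = P/D = 0.831405); state ← (V=0, rpm=0)
set_airspeed(57.07): V ← 57.07 m/s
adjust_airspeed(+11.92): V ← 57.07 +11.92 = 68.99 m/s
throttle_to(3518): rpm ← 3518
adjust_airspeed(+15.27): V ← 68.99 +15.27 = 84.26 m/s
adjust_throttle(-598): rpm ← 3518 -598 = 2920
adjust_airspeed(+17.5): V ← 84.26 +17.5 = 101.76 m/s
throttle_to(11471): rpm ← 11471
final state: V = 101.76 m/s, rpm = 11471 → n = rpm/60 = 191.183333 rev/s
target J* = 1.0968; solve J* = V/(n·D) for n: n = V/(J*·D) = 101.76/(1.0968 × 0.605) = 153.353708 rev/s
rpm = 60·n = 9201.222489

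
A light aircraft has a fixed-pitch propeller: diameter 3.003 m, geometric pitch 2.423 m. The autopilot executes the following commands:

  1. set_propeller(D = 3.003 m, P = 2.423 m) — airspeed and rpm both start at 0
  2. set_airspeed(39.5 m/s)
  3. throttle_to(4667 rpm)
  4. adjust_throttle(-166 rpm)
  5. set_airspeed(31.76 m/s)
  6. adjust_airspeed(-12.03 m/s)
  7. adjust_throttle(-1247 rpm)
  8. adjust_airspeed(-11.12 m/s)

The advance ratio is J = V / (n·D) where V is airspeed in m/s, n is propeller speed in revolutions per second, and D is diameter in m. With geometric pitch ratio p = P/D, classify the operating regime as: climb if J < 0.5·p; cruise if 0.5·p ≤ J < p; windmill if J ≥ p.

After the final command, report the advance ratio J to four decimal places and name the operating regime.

J = 0.0529, regime = climb

set_propeller: D = 3.003 m, P = 2.423 m (p = P/D = 0.806860); state ← (V=0, rpm=0)
set_airspeed(39.5): V ← 39.5 m/s
throttle_to(4667): rpm ← 4667
adjust_throttle(-166): rpm ← 4667 -166 = 4501
set_airspeed(31.76): V ← 31.76 m/s
adjust_airspeed(-12.03): V ← 31.76 -12.03 = 19.73 m/s
adjust_throttle(-1247): rpm ← 4501 -1247 = 3254
adjust_airspeed(-11.12): V ← 19.73 -11.12 = 8.61 m/s
final state: V = 8.61 m/s, rpm = 3254 → n = rpm/60 = 54.233333 rev/s
J = V / (n·D) = 8.61 / (54.233333 × 3.003) = 0.052867
regime bands: climb J<0.4034 | cruise [0.4034, 0.8069) | windmill J≥0.8069
J = 0.0529 → climb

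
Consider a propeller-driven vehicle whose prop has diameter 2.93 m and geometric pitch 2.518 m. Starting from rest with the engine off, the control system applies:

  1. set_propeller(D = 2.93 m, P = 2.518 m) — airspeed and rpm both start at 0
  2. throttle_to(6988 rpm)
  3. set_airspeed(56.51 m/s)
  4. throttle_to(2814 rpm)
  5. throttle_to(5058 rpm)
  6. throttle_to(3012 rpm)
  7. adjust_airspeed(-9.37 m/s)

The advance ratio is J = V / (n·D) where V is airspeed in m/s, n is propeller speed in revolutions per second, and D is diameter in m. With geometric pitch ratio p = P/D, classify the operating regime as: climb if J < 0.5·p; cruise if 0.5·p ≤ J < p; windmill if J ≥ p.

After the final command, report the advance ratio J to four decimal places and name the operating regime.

set_propeller: D = 2.93 m, P = 2.518 m (p = P/D = 0.859386); state ← (V=0, rpm=0)
throttle_to(6988): rpm ← 6988
set_airspeed(56.51): V ← 56.51 m/s
throttle_to(2814): rpm ← 2814
throttle_to(5058): rpm ← 5058
throttle_to(3012): rpm ← 3012
adjust_airspeed(-9.37): V ← 56.51 -9.37 = 47.14 m/s
final state: V = 47.14 m/s, rpm = 3012 → n = rpm/60 = 50.200000 rev/s
J = V / (n·D) = 47.14 / (50.200000 × 2.93) = 0.320493
regime bands: climb J<0.4297 | cruise [0.4297, 0.8594) | windmill J≥0.8594
J = 0.3205 → climb

J = 0.3205, regime = climb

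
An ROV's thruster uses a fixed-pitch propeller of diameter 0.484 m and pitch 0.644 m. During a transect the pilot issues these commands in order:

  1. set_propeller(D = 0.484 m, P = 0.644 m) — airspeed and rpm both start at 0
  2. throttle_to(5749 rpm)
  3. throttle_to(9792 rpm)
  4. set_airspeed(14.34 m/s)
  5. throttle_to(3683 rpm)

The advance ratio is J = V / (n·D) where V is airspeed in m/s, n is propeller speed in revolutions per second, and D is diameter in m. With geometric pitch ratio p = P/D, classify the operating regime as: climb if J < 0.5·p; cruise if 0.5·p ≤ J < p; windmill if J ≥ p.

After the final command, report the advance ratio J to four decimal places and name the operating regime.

J = 0.4827, regime = climb

set_propeller: D = 0.484 m, P = 0.644 m (p = P/D = 1.330579); state ← (V=0, rpm=0)
throttle_to(5749): rpm ← 5749
throttle_to(9792): rpm ← 9792
set_airspeed(14.34): V ← 14.34 m/s
throttle_to(3683): rpm ← 3683
final state: V = 14.34 m/s, rpm = 3683 → n = rpm/60 = 61.383333 rev/s
J = V / (n·D) = 14.34 / (61.383333 × 0.484) = 0.482673
regime bands: climb J<0.6653 | cruise [0.6653, 1.3306) | windmill J≥1.3306
J = 0.4827 → climb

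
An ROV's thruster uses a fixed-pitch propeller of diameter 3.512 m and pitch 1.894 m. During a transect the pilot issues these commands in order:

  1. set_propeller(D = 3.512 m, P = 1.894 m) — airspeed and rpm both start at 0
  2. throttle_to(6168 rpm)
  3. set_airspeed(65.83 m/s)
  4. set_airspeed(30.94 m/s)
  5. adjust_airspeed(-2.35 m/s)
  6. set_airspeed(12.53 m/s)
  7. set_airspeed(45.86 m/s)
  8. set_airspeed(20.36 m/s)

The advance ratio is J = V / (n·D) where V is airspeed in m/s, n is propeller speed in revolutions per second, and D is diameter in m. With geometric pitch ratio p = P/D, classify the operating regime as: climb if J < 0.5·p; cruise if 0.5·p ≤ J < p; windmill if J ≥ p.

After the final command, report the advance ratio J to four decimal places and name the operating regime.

set_propeller: D = 3.512 m, P = 1.894 m (p = P/D = 0.539294); state ← (V=0, rpm=0)
throttle_to(6168): rpm ← 6168
set_airspeed(65.83): V ← 65.83 m/s
set_airspeed(30.94): V ← 30.94 m/s
adjust_airspeed(-2.35): V ← 30.94 -2.35 = 28.59 m/s
set_airspeed(12.53): V ← 12.53 m/s
set_airspeed(45.86): V ← 45.86 m/s
set_airspeed(20.36): V ← 20.36 m/s
final state: V = 20.36 m/s, rpm = 6168 → n = rpm/60 = 102.800000 rev/s
J = V / (n·D) = 20.36 / (102.800000 × 3.512) = 0.056394
regime bands: climb J<0.2696 | cruise [0.2696, 0.5393) | windmill J≥0.5393
J = 0.0564 → climb

J = 0.0564, regime = climb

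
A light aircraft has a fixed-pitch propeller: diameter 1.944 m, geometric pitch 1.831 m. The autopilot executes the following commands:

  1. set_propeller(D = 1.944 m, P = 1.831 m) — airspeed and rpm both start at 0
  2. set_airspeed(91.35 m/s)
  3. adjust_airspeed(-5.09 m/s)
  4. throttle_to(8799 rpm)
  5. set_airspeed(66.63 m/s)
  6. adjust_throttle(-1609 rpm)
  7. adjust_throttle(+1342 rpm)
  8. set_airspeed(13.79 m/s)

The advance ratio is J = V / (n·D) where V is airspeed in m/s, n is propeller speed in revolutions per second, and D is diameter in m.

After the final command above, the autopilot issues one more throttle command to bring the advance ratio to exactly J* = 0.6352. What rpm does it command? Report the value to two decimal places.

rpm = 670.05

set_propeller: D = 1.944 m, P = 1.831 m (p = P/D = 0.941872); state ← (V=0, rpm=0)
set_airspeed(91.35): V ← 91.35 m/s
adjust_airspeed(-5.09): V ← 91.35 -5.09 = 86.26 m/s
throttle_to(8799): rpm ← 8799
set_airspeed(66.63): V ← 66.63 m/s
adjust_throttle(-1609): rpm ← 8799 -1609 = 7190
adjust_throttle(+1342): rpm ← 7190 +1342 = 8532
set_airspeed(13.79): V ← 13.79 m/s
final state: V = 13.79 m/s, rpm = 8532 → n = rpm/60 = 142.200000 rev/s
target J* = 0.6352; solve J* = V/(n·D) for n: n = V/(J*·D) = 13.79/(0.6352 × 1.944) = 11.167540 rev/s
rpm = 60·n = 670.052399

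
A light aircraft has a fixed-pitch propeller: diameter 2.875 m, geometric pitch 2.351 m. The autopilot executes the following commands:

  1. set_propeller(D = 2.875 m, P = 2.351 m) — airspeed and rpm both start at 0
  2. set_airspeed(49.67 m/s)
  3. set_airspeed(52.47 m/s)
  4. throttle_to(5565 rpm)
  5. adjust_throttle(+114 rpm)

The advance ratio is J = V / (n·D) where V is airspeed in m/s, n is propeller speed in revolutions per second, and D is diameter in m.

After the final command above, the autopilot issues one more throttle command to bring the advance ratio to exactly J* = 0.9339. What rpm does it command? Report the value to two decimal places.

set_propeller: D = 2.875 m, P = 2.351 m (p = P/D = 0.817739); state ← (V=0, rpm=0)
set_airspeed(49.67): V ← 49.67 m/s
set_airspeed(52.47): V ← 52.47 m/s
throttle_to(5565): rpm ← 5565
adjust_throttle(+114): rpm ← 5565 +114 = 5679
final state: V = 52.47 m/s, rpm = 5679 → n = rpm/60 = 94.650000 rev/s
target J* = 0.9339; solve J* = V/(n·D) for n: n = V/(J*·D) = 52.47/(0.9339 × 2.875) = 19.542172 rev/s
rpm = 60·n = 1172.530343

rpm = 1172.53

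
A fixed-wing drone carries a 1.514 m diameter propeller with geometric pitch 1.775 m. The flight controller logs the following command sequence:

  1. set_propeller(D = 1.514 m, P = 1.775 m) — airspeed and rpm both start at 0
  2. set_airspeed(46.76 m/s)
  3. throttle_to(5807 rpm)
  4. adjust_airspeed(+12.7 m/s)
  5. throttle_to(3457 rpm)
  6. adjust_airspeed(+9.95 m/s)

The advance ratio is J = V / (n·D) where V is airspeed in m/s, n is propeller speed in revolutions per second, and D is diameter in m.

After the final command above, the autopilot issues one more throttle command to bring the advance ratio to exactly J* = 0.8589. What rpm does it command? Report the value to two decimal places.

set_propeller: D = 1.514 m, P = 1.775 m (p = P/D = 1.172391); state ← (V=0, rpm=0)
set_airspeed(46.76): V ← 46.76 m/s
throttle_to(5807): rpm ← 5807
adjust_airspeed(+12.7): V ← 46.76 +12.7 = 59.46 m/s
throttle_to(3457): rpm ← 3457
adjust_airspeed(+9.95): V ← 59.46 +9.95 = 69.41 m/s
final state: V = 69.41 m/s, rpm = 3457 → n = rpm/60 = 57.616667 rev/s
target J* = 0.8589; solve J* = V/(n·D) for n: n = V/(J*·D) = 69.41/(0.8589 × 1.514) = 53.376927 rev/s
rpm = 60·n = 3202.615616

rpm = 3202.62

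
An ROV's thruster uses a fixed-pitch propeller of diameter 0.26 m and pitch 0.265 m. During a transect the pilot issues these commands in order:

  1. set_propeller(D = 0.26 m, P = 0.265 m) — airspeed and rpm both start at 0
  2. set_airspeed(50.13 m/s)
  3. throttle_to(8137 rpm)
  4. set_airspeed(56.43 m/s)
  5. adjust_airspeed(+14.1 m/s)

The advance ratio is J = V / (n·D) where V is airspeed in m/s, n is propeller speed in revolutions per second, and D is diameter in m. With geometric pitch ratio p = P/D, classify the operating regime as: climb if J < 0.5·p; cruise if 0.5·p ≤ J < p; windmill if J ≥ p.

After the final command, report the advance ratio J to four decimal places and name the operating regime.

set_propeller: D = 0.26 m, P = 0.265 m (p = P/D = 1.019231); state ← (V=0, rpm=0)
set_airspeed(50.13): V ← 50.13 m/s
throttle_to(8137): rpm ← 8137
set_airspeed(56.43): V ← 56.43 m/s
adjust_airspeed(+14.1): V ← 56.43 +14.1 = 70.53 m/s
final state: V = 70.53 m/s, rpm = 8137 → n = rpm/60 = 135.616667 rev/s
J = V / (n·D) = 70.53 / (135.616667 × 0.26) = 2.000265
regime bands: climb J<0.5096 | cruise [0.5096, 1.0192) | windmill J≥1.0192
J = 2.0003 → windmill

J = 2.0003, regime = windmill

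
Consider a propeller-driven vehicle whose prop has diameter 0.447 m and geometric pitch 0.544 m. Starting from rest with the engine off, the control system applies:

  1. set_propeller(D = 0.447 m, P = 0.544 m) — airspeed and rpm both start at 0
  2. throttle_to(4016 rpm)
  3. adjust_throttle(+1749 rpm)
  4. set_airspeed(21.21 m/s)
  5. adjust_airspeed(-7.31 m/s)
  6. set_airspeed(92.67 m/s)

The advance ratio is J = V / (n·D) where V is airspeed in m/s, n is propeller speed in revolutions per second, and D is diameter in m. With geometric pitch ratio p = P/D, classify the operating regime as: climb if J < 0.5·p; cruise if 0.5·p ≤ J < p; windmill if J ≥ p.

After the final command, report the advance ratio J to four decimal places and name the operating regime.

set_propeller: D = 0.447 m, P = 0.544 m (p = P/D = 1.217002); state ← (V=0, rpm=0)
throttle_to(4016): rpm ← 4016
adjust_throttle(+1749): rpm ← 4016 +1749 = 5765
set_airspeed(21.21): V ← 21.21 m/s
adjust_airspeed(-7.31): V ← 21.21 -7.31 = 13.9 m/s
set_airspeed(92.67): V ← 92.67 m/s
final state: V = 92.67 m/s, rpm = 5765 → n = rpm/60 = 96.083333 rev/s
J = V / (n·D) = 92.67 / (96.083333 × 0.447) = 2.157663
regime bands: climb J<0.6085 | cruise [0.6085, 1.2170) | windmill J≥1.2170
J = 2.1577 → windmill

J = 2.1577, regime = windmill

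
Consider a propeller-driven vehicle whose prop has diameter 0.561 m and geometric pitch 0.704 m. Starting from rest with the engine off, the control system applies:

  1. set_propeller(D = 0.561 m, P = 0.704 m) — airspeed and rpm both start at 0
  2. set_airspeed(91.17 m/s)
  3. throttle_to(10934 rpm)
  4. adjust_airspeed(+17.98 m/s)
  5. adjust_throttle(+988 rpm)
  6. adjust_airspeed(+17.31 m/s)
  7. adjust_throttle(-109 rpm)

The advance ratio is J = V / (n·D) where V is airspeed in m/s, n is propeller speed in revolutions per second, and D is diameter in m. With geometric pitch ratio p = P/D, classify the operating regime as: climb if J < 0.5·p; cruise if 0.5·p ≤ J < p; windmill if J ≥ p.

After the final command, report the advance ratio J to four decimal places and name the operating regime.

set_propeller: D = 0.561 m, P = 0.704 m (p = P/D = 1.254902); state ← (V=0, rpm=0)
set_airspeed(91.17): V ← 91.17 m/s
throttle_to(10934): rpm ← 10934
adjust_airspeed(+17.98): V ← 91.17 +17.98 = 109.15 m/s
adjust_throttle(+988): rpm ← 10934 +988 = 11922
adjust_airspeed(+17.31): V ← 109.15 +17.31 = 126.46 m/s
adjust_throttle(-109): rpm ← 11922 -109 = 11813
final state: V = 126.46 m/s, rpm = 11813 → n = rpm/60 = 196.883333 rev/s
J = V / (n·D) = 126.46 / (196.883333 × 0.561) = 1.144936
regime bands: climb J<0.6275 | cruise [0.6275, 1.2549) | windmill J≥1.2549
J = 1.1449 → cruise

J = 1.1449, regime = cruise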